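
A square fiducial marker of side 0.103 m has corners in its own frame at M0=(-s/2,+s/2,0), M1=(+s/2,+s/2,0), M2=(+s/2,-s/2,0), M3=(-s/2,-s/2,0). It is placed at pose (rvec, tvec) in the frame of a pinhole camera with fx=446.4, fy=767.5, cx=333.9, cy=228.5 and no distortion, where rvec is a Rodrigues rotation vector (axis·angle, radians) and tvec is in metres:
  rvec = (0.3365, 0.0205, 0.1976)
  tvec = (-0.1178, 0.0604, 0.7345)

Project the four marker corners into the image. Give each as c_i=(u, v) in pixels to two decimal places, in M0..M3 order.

Intrinsics K: fx=446.4, fy=767.5, cx=333.9, cy=228.5
Marker side s = 0.103 m; corners in marker frame (Z=0):
  M0 = (-0.0515, +0.0515, 0)
  M1 = (+0.0515, +0.0515, 0)
  M2 = (+0.0515, -0.0515, 0)
  M3 = (-0.0515, -0.0515, 0)
rvec = (0.3365, 0.0205, 0.1976), |rvec| = θ = 0.39077 rad = 22.389°
Rodrigues: sinθ=0.38090, 1−cosθ=0.07538; R = I + sinθ·[k]× + (1−cosθ)·[k]×²:
    [+0.98052 -0.18920 +0.05281]
    [+0.19601 +0.92482 -0.32600]
    [+0.01284 +0.33000 +0.94389]
t = (-0.1178, 0.0604, 0.7345) m
M0: Pc = R·M0+t = (-0.17804, +0.09793, +0.75083); u = 446.4·(-0.17804)/0.75083 + 333.9 = 228.0479, v = 767.5·(+0.09793)/0.75083 + 228.5 = 328.6076
M1: Pc = R·M1+t = (-0.07705, +0.11812, +0.75216); u = 446.4·(-0.07705)/0.75216 + 333.9 = 288.1729, v = 767.5·(+0.11812)/0.75216 + 228.5 = 349.0329
M2: Pc = R·M2+t = (-0.05756, +0.02287, +0.71817); u = 446.4·(-0.05756)/0.71817 + 333.9 = 298.1221, v = 767.5·(+0.02287)/0.71817 + 228.5 = 252.9371
M3: Pc = R·M3+t = (-0.15855, +0.00268, +0.71684); u = 446.4·(-0.15855)/0.71684 + 333.9 = 235.1645, v = 767.5·(+0.00268)/0.71684 + 228.5 = 231.3659

c0=(228.05, 328.61) c1=(288.17, 349.03) c2=(298.12, 252.94) c3=(235.16, 231.37)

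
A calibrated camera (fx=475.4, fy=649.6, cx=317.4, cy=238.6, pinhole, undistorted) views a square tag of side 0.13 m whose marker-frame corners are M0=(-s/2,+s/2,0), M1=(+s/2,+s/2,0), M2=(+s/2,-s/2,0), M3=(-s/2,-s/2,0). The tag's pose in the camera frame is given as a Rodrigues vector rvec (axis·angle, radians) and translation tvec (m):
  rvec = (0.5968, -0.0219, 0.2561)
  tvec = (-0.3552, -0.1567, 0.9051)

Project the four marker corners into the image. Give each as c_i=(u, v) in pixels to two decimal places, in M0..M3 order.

c0=(96.70, 155.21) c1=(162.72, 176.98) c2=(167.30, 95.08) c3=(95.84, 70.33)

Intrinsics K: fx=475.4, fy=649.6, cx=317.4, cy=238.6
Marker side s = 0.13 m; corners in marker frame (Z=0):
  M0 = (-0.0650, +0.0650, 0)
  M1 = (+0.0650, +0.0650, 0)
  M2 = (+0.0650, -0.0650, 0)
  M3 = (-0.0650, -0.0650, 0)
rvec = (0.5968, -0.0219, 0.2561), |rvec| = θ = 0.64980 rad = 37.231°
Rodrigues: sinθ=0.60503, 1−cosθ=0.20379; R = I + sinθ·[k]× + (1−cosθ)·[k]×²:
    [+0.96811 -0.24476 +0.05338]
    [+0.23215 +0.79644 -0.55839]
    [+0.09416 +0.55297 +0.82786]
t = (-0.3552, -0.1567, 0.9051) m
M0: Pc = R·M0+t = (-0.43404, -0.12002, +0.93492); u = 475.4·(-0.43404)/0.93492 + 317.4 = 96.6961, v = 649.6·(-0.12002)/0.93492 + 238.6 = 155.2074
M1: Pc = R·M1+t = (-0.30818, -0.08984, +0.94716); u = 475.4·(-0.30818)/0.94716 + 317.4 = 162.7173, v = 649.6·(-0.08984)/0.94716 + 238.6 = 176.9830
M2: Pc = R·M2+t = (-0.27636, -0.19338, +0.87528); u = 475.4·(-0.27636)/0.87528 + 317.4 = 167.2955, v = 649.6·(-0.19338)/0.87528 + 238.6 = 95.0809
M3: Pc = R·M3+t = (-0.40222, -0.22356, +0.86304); u = 475.4·(-0.40222)/0.86304 + 317.4 = 95.8400, v = 649.6·(-0.22356)/0.86304 + 238.6 = 70.3299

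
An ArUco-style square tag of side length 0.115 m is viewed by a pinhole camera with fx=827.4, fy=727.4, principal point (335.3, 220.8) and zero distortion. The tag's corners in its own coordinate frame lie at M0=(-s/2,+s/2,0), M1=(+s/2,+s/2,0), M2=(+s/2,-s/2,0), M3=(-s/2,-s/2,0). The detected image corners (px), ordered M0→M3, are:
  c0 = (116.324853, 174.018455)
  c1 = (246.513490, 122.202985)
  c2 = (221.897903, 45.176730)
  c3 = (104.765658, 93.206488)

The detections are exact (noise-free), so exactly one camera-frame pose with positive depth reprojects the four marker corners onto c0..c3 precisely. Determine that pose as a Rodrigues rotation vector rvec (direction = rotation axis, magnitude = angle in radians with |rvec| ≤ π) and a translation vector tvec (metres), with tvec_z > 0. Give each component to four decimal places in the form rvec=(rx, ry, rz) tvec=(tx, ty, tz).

rvec=(-0.6385, 0.2341, -0.3574) tvec=(-0.1365, -0.1079, 0.6889)

Intrinsics K: fx=827.4, fy=727.4, cx=335.3, cy=220.8
Marker side s = 0.115 m; corners in marker frame (Z=0):
  M0 = (-0.0575, +0.0575, 0)
  M1 = (+0.0575, +0.0575, 0)
  M2 = (+0.0575, -0.0575, 0)
  M3 = (-0.0575, -0.0575, 0)
Detected image corners:
  c0 = (116.324853, 174.018455) px
  c1 = (246.513490, 122.202985) px
  c2 = (221.897903, 45.176730) px
  c3 = (104.765658, 93.206488) px
Planar DLT: solve 8×8 A·h = b for H (H[2,2]=1):
  H  [+1046.56250 +2.30980 +171.37690]
  H  [-449.53653 +589.02172 +106.83275]
  H  [-0.14979 -0.89620 +1.00000]
B = K⁻¹H; ‖b₁‖=1.451691, ‖b₂‖=1.451691; λ = 2/(‖b₁‖+‖b₂‖) = 0.688852, sign → tz>0 ⇒ λ=+0.688852
r₁ = λ·B[:,0] = (+0.91313,-0.39439,-0.10318); r₂ = λ·B[:,1] = (+0.25210,+0.74520,-0.61735)
r₃ = r₁×r₂ = (+0.32037,+0.53771,+0.77989); SVD([r₁ r₂ r₃]) → R = UVᵀ:
  R  [+0.91313 +0.25210 +0.32037]
  R  [-0.39439 +0.74520 +0.53771]
  R  [-0.10318 -0.61735 +0.77989]
t = (-0.13647, -0.10793, +0.68885) m
tr R = 2.438225; θ = arccos((tr R − 1)/2) = 0.768272 rad = 44.019°
axis k = ((R−Rᵀ)₃₂, (R−Rᵀ)₁₃, (R−Rᵀ)₂₁) / (2 sinθ) = (-0.831103, +0.304763, -0.465174)
rvec = θ·k = (-0.638513, +0.234141, -0.357380)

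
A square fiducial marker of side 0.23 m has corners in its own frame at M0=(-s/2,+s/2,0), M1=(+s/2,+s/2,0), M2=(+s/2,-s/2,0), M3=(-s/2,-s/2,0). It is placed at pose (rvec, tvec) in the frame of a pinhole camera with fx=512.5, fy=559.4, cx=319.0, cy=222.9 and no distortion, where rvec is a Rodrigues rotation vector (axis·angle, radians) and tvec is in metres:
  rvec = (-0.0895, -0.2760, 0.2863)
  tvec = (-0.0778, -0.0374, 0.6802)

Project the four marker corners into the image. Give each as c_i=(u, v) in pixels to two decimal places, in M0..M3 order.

c0=(146.27, 257.25) c1=(317.24, 308.14) c2=(360.65, 134.93) c3=(200.97, 70.94)

Intrinsics K: fx=512.5, fy=559.4, cx=319.0, cy=222.9
Marker side s = 0.23 m; corners in marker frame (Z=0):
  M0 = (-0.1150, +0.1150, 0)
  M1 = (+0.1150, +0.1150, 0)
  M2 = (+0.1150, -0.1150, 0)
  M3 = (-0.1150, -0.1150, 0)
rvec = (-0.0895, -0.2760, 0.2863), |rvec| = θ = 0.40762 rad = 23.355°
Rodrigues: sinθ=0.39643, 1−cosθ=0.08193; R = I + sinθ·[k]× + (1−cosθ)·[k]×²:
    [+0.92202 -0.26626 -0.28106]
    [+0.29062 +0.95563 +0.04808]
    [+0.25578 -0.12601 +0.95849]
t = (-0.0778, -0.0374, 0.6802) m
M0: Pc = R·M0+t = (-0.21445, +0.03908, +0.63629); u = 512.5·(-0.21445)/0.63629 + 319.0 = 146.2711, v = 559.4·(+0.03908)/0.63629 + 222.9 = 257.2542
M1: Pc = R·M1+t = (-0.00239, +0.10592, +0.69512); u = 512.5·(-0.00239)/0.69512 + 319.0 = 317.2397, v = 559.4·(+0.10592)/0.69512 + 222.9 = 308.1378
M2: Pc = R·M2+t = (+0.05885, -0.11388, +0.72411); u = 512.5·(+0.05885)/0.72411 + 319.0 = 360.6532, v = 559.4·(-0.11388)/0.72411 + 222.9 = 134.9261
M3: Pc = R·M3+t = (-0.15321, -0.18072, +0.66528); u = 512.5·(-0.15321)/0.66528 + 319.0 = 200.9716, v = 559.4·(-0.18072)/0.66528 + 222.9 = 70.9419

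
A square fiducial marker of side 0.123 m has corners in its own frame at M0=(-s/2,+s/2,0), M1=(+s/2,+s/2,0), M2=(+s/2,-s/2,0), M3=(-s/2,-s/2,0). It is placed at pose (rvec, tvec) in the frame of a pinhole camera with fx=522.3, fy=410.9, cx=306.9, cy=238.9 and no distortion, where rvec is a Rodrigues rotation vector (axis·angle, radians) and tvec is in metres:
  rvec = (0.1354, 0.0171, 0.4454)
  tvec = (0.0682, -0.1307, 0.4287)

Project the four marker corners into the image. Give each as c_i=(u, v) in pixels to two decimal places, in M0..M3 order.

c0=(290.56, 142.59) c1=(423.06, 192.66) c2=(492.94, 83.64) c3=(355.49, 31.18)

Intrinsics K: fx=522.3, fy=410.9, cx=306.9, cy=238.9
Marker side s = 0.123 m; corners in marker frame (Z=0):
  M0 = (-0.0615, +0.0615, 0)
  M1 = (+0.0615, +0.0615, 0)
  M2 = (+0.0615, -0.0615, 0)
  M3 = (-0.0615, -0.0615, 0)
rvec = (0.1354, 0.0171, 0.4454), |rvec| = θ = 0.46584 rad = 26.691°
Rodrigues: sinθ=0.44917, 1−cosθ=0.10656; R = I + sinθ·[k]× + (1−cosθ)·[k]×²:
    [+0.90245 -0.42833 +0.04610]
    [+0.43060 +0.89359 -0.12682]
    [+0.01312 +0.13430 +0.99085]
t = (0.0682, -0.1307, 0.4287) m
M0: Pc = R·M0+t = (-0.01364, -0.10223, +0.43615); u = 522.3·(-0.01364)/0.43615 + 306.9 = 290.5627, v = 410.9·(-0.10223)/0.43615 + 238.9 = 142.5923
M1: Pc = R·M1+t = (+0.09736, -0.04926, +0.43777); u = 522.3·(+0.09736)/0.43777 + 306.9 = 423.0584, v = 410.9·(-0.04926)/0.43777 + 238.9 = 192.6610
M2: Pc = R·M2+t = (+0.15004, -0.15917, +0.42125); u = 522.3·(+0.15004)/0.42125 + 306.9 = 492.9360, v = 410.9·(-0.15917)/0.42125 + 238.9 = 83.6364
M3: Pc = R·M3+t = (+0.03904, -0.21214, +0.41963); u = 522.3·(+0.03904)/0.41963 + 306.9 = 355.4935, v = 410.9·(-0.21214)/0.41963 + 238.9 = 31.1775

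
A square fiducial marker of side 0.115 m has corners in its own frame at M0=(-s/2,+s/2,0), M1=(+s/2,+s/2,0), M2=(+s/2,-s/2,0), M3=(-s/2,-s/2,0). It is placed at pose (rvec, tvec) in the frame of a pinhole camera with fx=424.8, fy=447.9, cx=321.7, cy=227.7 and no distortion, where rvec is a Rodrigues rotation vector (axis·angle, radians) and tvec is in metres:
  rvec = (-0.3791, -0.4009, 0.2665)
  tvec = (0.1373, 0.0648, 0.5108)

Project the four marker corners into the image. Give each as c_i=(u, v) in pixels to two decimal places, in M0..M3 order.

Intrinsics K: fx=424.8, fy=447.9, cx=321.7, cy=227.7
Marker side s = 0.115 m; corners in marker frame (Z=0):
  M0 = (-0.0575, +0.0575, 0)
  M1 = (+0.0575, +0.0575, 0)
  M2 = (+0.0575, -0.0575, 0)
  M3 = (-0.0575, -0.0575, 0)
rvec = (-0.3791, -0.4009, 0.2665), |rvec| = θ = 0.61275 rad = 35.108°
Rodrigues: sinθ=0.57512, 1−cosθ=0.18193; R = I + sinθ·[k]× + (1−cosθ)·[k]×²:
    [+0.88771 -0.17649 -0.42523]
    [+0.32378 +0.89595 +0.30405]
    [+0.32733 -0.40759 +0.85248]
t = (0.1373, 0.0648, 0.5108) m
M0: Pc = R·M0+t = (+0.07611, +0.09770, +0.46854); u = 424.8·(+0.07611)/0.46854 + 321.7 = 390.7031, v = 447.9·(+0.09770)/0.46854 + 227.7 = 321.0955
M1: Pc = R·M1+t = (+0.17820, +0.13493, +0.50618); u = 424.8·(+0.17820)/0.50618 + 321.7 = 471.2446, v = 447.9·(+0.13493)/0.50618 + 227.7 = 347.0971
M2: Pc = R·M2+t = (+0.19849, +0.03190, +0.55306); u = 424.8·(+0.19849)/0.55306 + 321.7 = 474.1601, v = 447.9·(+0.03190)/0.55306 + 227.7 = 253.5347
M3: Pc = R·M3+t = (+0.09640, -0.00533, +0.51542); u = 424.8·(+0.09640)/0.51542 + 321.7 = 401.1560, v = 447.9·(-0.00533)/0.51542 + 227.7 = 223.0646

c0=(390.70, 321.10) c1=(471.24, 347.10) c2=(474.16, 253.53) c3=(401.16, 223.06)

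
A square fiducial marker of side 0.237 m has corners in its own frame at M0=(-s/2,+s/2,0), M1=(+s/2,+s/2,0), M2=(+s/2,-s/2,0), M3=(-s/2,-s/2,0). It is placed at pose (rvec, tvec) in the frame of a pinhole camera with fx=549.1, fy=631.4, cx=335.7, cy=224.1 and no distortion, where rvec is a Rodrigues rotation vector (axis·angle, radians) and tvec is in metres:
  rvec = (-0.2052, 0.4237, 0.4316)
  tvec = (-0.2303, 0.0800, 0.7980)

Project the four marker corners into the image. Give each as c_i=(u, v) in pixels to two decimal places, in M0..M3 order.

c0=(86.25, 331.63) c1=(196.93, 420.43) c2=(277.75, 238.54) c3=(160.47, 174.17)

Intrinsics K: fx=549.1, fy=631.4, cx=335.7, cy=224.1
Marker side s = 0.237 m; corners in marker frame (Z=0):
  M0 = (-0.1185, +0.1185, 0)
  M1 = (+0.1185, +0.1185, 0)
  M2 = (+0.1185, -0.1185, 0)
  M3 = (-0.1185, -0.1185, 0)
rvec = (-0.2052, 0.4237, 0.4316), |rvec| = θ = 0.63868 rad = 36.593°
Rodrigues: sinθ=0.59613, 1−cosθ=0.19711; R = I + sinθ·[k]× + (1−cosθ)·[k]×²:
    [+0.82323 -0.44486 +0.35268]
    [+0.36084 +0.88964 +0.27990]
    [-0.43827 -0.10316 +0.89290]
t = (-0.2303, 0.0800, 0.7980) m
M0: Pc = R·M0+t = (-0.38057, +0.14266, +0.83771); u = 549.1·(-0.38057)/0.83771 + 335.7 = 86.2454, v = 631.4·(+0.14266)/0.83771 + 224.1 = 331.6279
M1: Pc = R·M1+t = (-0.18546, +0.22818, +0.73384); u = 549.1·(-0.18546)/0.73384 + 335.7 = 196.9260, v = 631.4·(+0.22818)/0.73384 + 224.1 = 420.4283
M2: Pc = R·M2+t = (-0.08003, +0.01734, +0.75829); u = 549.1·(-0.08003)/0.75829 + 335.7 = 277.7476, v = 631.4·(+0.01734)/0.75829 + 224.1 = 238.5361
M3: Pc = R·M3+t = (-0.27514, -0.06818, +0.86216); u = 549.1·(-0.27514)/0.86216 + 335.7 = 160.4686, v = 631.4·(-0.06818)/0.86216 + 224.1 = 174.1678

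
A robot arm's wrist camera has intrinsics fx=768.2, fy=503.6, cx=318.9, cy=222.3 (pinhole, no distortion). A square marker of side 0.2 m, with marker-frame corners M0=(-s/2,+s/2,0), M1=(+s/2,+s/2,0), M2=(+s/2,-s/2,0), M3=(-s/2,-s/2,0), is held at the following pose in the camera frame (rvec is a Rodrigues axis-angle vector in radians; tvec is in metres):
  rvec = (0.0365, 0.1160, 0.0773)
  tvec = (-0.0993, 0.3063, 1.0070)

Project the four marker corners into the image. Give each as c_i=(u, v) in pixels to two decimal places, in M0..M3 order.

c0=(164.27, 418.33) c1=(312.94, 430.78) c2=(324.50, 331.29) c3=(174.37, 320.98)

Intrinsics K: fx=768.2, fy=503.6, cx=318.9, cy=222.3
Marker side s = 0.2 m; corners in marker frame (Z=0):
  M0 = (-0.1000, +0.1000, 0)
  M1 = (+0.1000, +0.1000, 0)
  M2 = (+0.1000, -0.1000, 0)
  M3 = (-0.1000, -0.1000, 0)
rvec = (0.0365, 0.1160, 0.0773), |rvec| = θ = 0.14410 rad = 8.256°
Rodrigues: sinθ=0.14360, 1−cosθ=0.01036; R = I + sinθ·[k]× + (1−cosθ)·[k]×²:
    [+0.99030 -0.07492 +0.11701]
    [+0.07915 +0.99635 -0.03190]
    [-0.11419 +0.04085 +0.99262]
t = (-0.0993, 0.3063, 1.0070) m
M0: Pc = R·M0+t = (-0.20582, +0.39802, +1.02250); u = 768.2·(-0.20582)/1.02250 + 318.9 = 164.2674, v = 503.6·(+0.39802)/1.02250 + 222.3 = 418.3317
M1: Pc = R·M1+t = (-0.00776, +0.41385, +0.99967); u = 768.2·(-0.00776)/0.99967 + 318.9 = 312.9354, v = 503.6·(+0.41385)/0.99967 + 222.3 = 430.7845
M2: Pc = R·M2+t = (+0.00722, +0.21458, +0.99150); u = 768.2·(+0.00722)/0.99150 + 318.9 = 324.4956, v = 503.6·(+0.21458)/0.99150 + 222.3 = 331.2890
M3: Pc = R·M3+t = (-0.19084, +0.19875, +1.01433); u = 768.2·(-0.19084)/1.01433 + 318.9 = 174.3698, v = 503.6·(+0.19875)/1.01433 + 222.3 = 320.9761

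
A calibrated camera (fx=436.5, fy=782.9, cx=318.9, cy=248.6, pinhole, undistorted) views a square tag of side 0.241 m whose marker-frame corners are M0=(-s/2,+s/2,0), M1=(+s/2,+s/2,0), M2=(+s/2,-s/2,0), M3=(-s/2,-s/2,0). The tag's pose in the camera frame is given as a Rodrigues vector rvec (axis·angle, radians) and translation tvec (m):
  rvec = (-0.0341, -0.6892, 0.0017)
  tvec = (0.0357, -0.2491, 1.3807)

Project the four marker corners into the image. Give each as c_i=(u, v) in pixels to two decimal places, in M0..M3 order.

Intrinsics K: fx=436.5, fy=782.9, cx=318.9, cy=248.6
Marker side s = 0.241 m; corners in marker frame (Z=0):
  M0 = (-0.1205, +0.1205, 0)
  M1 = (+0.1205, +0.1205, 0)
  M2 = (+0.1205, -0.1205, 0)
  M3 = (-0.1205, -0.1205, 0)
rvec = (-0.0341, -0.6892, 0.0017), |rvec| = θ = 0.69005 rad = 39.537°
Rodrigues: sinθ=0.63657, 1−cosθ=0.22878; R = I + sinθ·[k]× + (1−cosθ)·[k]×²:
    [+0.77178 +0.00972 -0.63582]
    [+0.01286 +0.99944 +0.03089]
    [+0.63576 -0.03202 +0.77122]
t = (0.0357, -0.2491, 1.3807) m
M0: Pc = R·M0+t = (-0.05613, -0.13022, +1.30023); u = 436.5·(-0.05613)/1.30023 + 318.9 = 300.0575, v = 782.9·(-0.13022)/1.30023 + 248.6 = 170.1932
M1: Pc = R·M1+t = (+0.12987, -0.12712, +1.45345); u = 436.5·(+0.12987)/1.45345 + 318.9 = 357.9027, v = 782.9·(-0.12712)/1.45345 + 248.6 = 180.1281
M2: Pc = R·M2+t = (+0.12753, -0.36798, +1.46117); u = 436.5·(+0.12753)/1.46117 + 318.9 = 356.9967, v = 782.9·(-0.36798)/1.46117 + 248.6 = 51.4332
M3: Pc = R·M3+t = (-0.05847, -0.37108, +1.30795); u = 436.5·(-0.05847)/1.30795 + 318.9 = 299.3867, v = 782.9·(-0.37108)/1.30795 + 248.6 = 26.4810

c0=(300.06, 170.19) c1=(357.90, 180.13) c2=(357.00, 51.43) c3=(299.39, 26.48)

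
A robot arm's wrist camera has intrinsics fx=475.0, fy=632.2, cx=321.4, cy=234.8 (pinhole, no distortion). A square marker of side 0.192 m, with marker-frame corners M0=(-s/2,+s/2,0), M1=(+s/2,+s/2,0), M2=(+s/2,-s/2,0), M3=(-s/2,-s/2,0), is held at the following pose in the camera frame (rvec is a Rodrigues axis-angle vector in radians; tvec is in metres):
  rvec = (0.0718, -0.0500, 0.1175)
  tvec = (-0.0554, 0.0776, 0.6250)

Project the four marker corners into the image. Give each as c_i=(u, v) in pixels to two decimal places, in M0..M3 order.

Intrinsics K: fx=475.0, fy=632.2, cx=321.4, cy=234.8
Marker side s = 0.192 m; corners in marker frame (Z=0):
  M0 = (-0.0960, +0.0960, 0)
  M1 = (+0.0960, +0.0960, 0)
  M2 = (+0.0960, -0.0960, 0)
  M3 = (-0.0960, -0.0960, 0)
rvec = (0.0718, -0.0500, 0.1175), |rvec| = θ = 0.14650 rad = 8.394°
Rodrigues: sinθ=0.14597, 1−cosθ=0.01071; R = I + sinθ·[k]× + (1−cosθ)·[k]×²:
    [+0.99186 -0.11887 -0.04561]
    [+0.11529 +0.99054 -0.07448]
    [+0.05403 +0.06861 +0.99618]
t = (-0.0554, 0.0776, 0.6250) m
M0: Pc = R·M0+t = (-0.16203, +0.16162, +0.62640); u = 475.0·(-0.16203)/0.62640 + 321.4 = 198.5320, v = 632.2·(+0.16162)/0.62640 + 234.8 = 397.9204
M1: Pc = R·M1+t = (+0.02841, +0.18376, +0.63677); u = 475.0·(+0.02841)/0.63677 + 321.4 = 342.5901, v = 632.2·(+0.18376)/0.63677 + 234.8 = 417.2393
M2: Pc = R·M2+t = (+0.05123, -0.00642, +0.62360); u = 475.0·(+0.05123)/0.62360 + 321.4 = 360.4225, v = 632.2·(-0.00642)/0.62360 + 234.8 = 228.2876
M3: Pc = R·M3+t = (-0.13921, -0.02856, +0.61323); u = 475.0·(-0.13921)/0.61323 + 321.4 = 213.5714, v = 632.2·(-0.02856)/0.61323 + 234.8 = 205.3572

c0=(198.53, 397.92) c1=(342.59, 417.24) c2=(360.42, 228.29) c3=(213.57, 205.36)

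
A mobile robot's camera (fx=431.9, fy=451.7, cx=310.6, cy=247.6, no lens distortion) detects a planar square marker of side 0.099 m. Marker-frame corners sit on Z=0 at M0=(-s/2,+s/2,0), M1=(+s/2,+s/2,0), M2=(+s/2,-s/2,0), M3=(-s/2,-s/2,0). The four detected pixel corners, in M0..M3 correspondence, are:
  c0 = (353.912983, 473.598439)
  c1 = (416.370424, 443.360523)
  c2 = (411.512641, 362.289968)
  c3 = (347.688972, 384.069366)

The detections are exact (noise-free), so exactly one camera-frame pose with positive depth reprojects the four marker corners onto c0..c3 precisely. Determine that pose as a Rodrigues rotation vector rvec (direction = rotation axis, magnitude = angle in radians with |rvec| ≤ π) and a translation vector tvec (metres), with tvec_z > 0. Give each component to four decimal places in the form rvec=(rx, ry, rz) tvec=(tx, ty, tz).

rvec=(0.0417, -0.5630, -0.0929) tvec=(0.0867, 0.1896, 0.5102)

Intrinsics K: fx=431.9, fy=451.7, cx=310.6, cy=247.6
Marker side s = 0.099 m; corners in marker frame (Z=0):
  M0 = (-0.0495, +0.0495, 0)
  M1 = (+0.0495, +0.0495, 0)
  M2 = (+0.0495, -0.0495, 0)
  M3 = (-0.0495, -0.0495, 0)
Detected image corners:
  c0 = (353.912983, 473.598439) px
  c1 = (416.370424, 443.360523) px
  c2 = (411.512641, 362.289968) px
  c3 = (347.688972, 384.069366) px
Planar DLT: solve 8×8 A·h = b for H (H[2,2]=1):
  H  [+1035.57478 +104.27408 +384.01463]
  H  [+169.66346 +912.33285 +415.42850]
  H  [+1.04044 +0.12726 +1.00000]
B = K⁻¹H; ‖b₁‖=1.959908, ‖b₂‖=1.959908; λ = 2/(‖b₁‖+‖b₂‖) = 0.510228, sign → tz>0 ⇒ λ=+0.510228
r₁ = λ·B[:,0] = (+0.84161,-0.09935,+0.53086); r₂ = λ·B[:,1] = (+0.07649,+0.99495,+0.06493)
r₃ = r₁×r₂ = (-0.53463,-0.01404,+0.84497); SVD([r₁ r₂ r₃]) → R = UVᵀ:
  R  [+0.84161 +0.07649 -0.53463]
  R  [-0.09935 +0.99495 -0.01404]
  R  [+0.53086 +0.06493 +0.84497]
t = (+0.08673, +0.18957, +0.51023) m
tr R = 2.681536; θ = arccos((tr R − 1)/2) = 0.572096 rad = 32.779°
axis k = ((R−Rᵀ)₃₂, (R−Rᵀ)₁₃, (R−Rᵀ)₂₁) / (2 sinθ) = (+0.072936, -0.984027, -0.162390)
rvec = θ·k = (+0.041726, -0.562959, -0.092903)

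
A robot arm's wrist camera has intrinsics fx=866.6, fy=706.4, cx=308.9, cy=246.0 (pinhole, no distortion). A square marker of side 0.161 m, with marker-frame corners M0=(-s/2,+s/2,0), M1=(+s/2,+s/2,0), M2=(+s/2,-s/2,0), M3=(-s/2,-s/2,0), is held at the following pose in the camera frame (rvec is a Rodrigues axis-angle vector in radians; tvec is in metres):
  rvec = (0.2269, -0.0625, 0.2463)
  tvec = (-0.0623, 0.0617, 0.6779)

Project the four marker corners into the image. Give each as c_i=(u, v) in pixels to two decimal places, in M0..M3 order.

Intrinsics K: fx=866.6, fy=706.4, cx=308.9, cy=246.0
Marker side s = 0.161 m; corners in marker frame (Z=0):
  M0 = (-0.0805, +0.0805, 0)
  M1 = (+0.0805, +0.0805, 0)
  M2 = (+0.0805, -0.0805, 0)
  M3 = (-0.0805, -0.0805, 0)
rvec = (0.2269, -0.0625, 0.2463), |rvec| = θ = 0.34067 rad = 19.519°
Rodrigues: sinθ=0.33412, 1−cosθ=0.05747; R = I + sinθ·[k]× + (1−cosθ)·[k]×²:
    [+0.96803 -0.24859 -0.03362]
    [+0.23454 +0.94447 -0.23016]
    [+0.08897 +0.21491 +0.97257]
t = (-0.0623, 0.0617, 0.6779) m
M0: Pc = R·M0+t = (-0.16024, +0.11885, +0.68804); u = 866.6·(-0.16024)/0.68804 + 308.9 = 107.0775, v = 706.4·(+0.11885)/0.68804 + 246.0 = 368.0207
M1: Pc = R·M1+t = (-0.00439, +0.15661, +0.70236); u = 866.6·(-0.00439)/0.70236 + 308.9 = 303.4896, v = 706.4·(+0.15661)/0.70236 + 246.0 = 403.5103
M2: Pc = R·M2+t = (+0.03564, +0.00455, +0.66776); u = 866.6·(+0.03564)/0.66776 + 308.9 = 355.1489, v = 706.4·(+0.00455)/0.66776 + 246.0 = 250.8143
M3: Pc = R·M3+t = (-0.12021, -0.03321, +0.65344); u = 866.6·(-0.12021)/0.65344 + 308.9 = 149.4688, v = 706.4·(-0.03321)/0.65344 + 246.0 = 210.0981

c0=(107.08, 368.02) c1=(303.49, 403.51) c2=(355.15, 250.81) c3=(149.47, 210.10)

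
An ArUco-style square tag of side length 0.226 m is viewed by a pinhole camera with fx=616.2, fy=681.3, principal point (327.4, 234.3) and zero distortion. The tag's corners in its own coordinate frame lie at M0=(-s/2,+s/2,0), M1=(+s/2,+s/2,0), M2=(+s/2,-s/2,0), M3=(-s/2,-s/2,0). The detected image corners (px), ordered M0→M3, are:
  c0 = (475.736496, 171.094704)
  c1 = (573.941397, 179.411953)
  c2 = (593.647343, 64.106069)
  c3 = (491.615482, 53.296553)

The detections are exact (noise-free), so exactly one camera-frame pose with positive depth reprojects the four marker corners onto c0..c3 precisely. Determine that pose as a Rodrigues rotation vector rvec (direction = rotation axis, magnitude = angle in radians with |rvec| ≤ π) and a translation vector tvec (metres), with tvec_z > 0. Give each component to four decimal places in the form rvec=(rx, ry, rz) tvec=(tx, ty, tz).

rvec=(0.2510, -0.0976, 0.0774) tvec=(0.4464, -0.2268, 1.3314)

Intrinsics K: fx=616.2, fy=681.3, cx=327.4, cy=234.3
Marker side s = 0.226 m; corners in marker frame (Z=0):
  M0 = (-0.1130, +0.1130, 0)
  M1 = (+0.1130, +0.1130, 0)
  M2 = (+0.1130, -0.1130, 0)
  M3 = (-0.1130, -0.1130, 0)
Detected image corners:
  c0 = (475.736496, 171.094704) px
  c1 = (573.941397, 179.411953) px
  c2 = (593.647343, 64.106069) px
  c3 = (491.615482, 53.296553) px
Planar DLT: solve 8×8 A·h = b for H (H[2,2]=1):
  H  [+485.29997 +19.01723 +534.00108]
  H  [+51.51049 +537.10650 +118.22723]
  H  [+0.07958 +0.18328 +1.00000]
B = K⁻¹H; ‖b₁‖=0.751075, ‖b₂‖=0.751075; λ = 2/(‖b₁‖+‖b₂‖) = 1.331426, sign → tz>0 ⇒ λ=+1.331426
r₁ = λ·B[:,0] = (+0.99229,+0.06423,+0.10595); r₂ = λ·B[:,1] = (-0.08856,+0.96572,+0.24402)
r₃ = r₁×r₂ = (-0.08665,-0.25152,+0.96397); SVD([r₁ r₂ r₃]) → R = UVᵀ:
  R  [+0.99229 -0.08856 -0.08665]
  R  [+0.06423 +0.96572 -0.25152]
  R  [+0.10595 +0.24402 +0.96397]
t = (+0.44640, -0.22683, +1.33143) m
tr R = 2.921978; θ = arccos((tr R − 1)/2) = 0.280240 rad = 16.057°
axis k = ((R−Rᵀ)₃₂, (R−Rᵀ)₁₃, (R−Rᵀ)₂₁) / (2 sinθ) = (+0.895816, -0.348173, +0.276204)
rvec = θ·k = (+0.251044, -0.097572, +0.077404)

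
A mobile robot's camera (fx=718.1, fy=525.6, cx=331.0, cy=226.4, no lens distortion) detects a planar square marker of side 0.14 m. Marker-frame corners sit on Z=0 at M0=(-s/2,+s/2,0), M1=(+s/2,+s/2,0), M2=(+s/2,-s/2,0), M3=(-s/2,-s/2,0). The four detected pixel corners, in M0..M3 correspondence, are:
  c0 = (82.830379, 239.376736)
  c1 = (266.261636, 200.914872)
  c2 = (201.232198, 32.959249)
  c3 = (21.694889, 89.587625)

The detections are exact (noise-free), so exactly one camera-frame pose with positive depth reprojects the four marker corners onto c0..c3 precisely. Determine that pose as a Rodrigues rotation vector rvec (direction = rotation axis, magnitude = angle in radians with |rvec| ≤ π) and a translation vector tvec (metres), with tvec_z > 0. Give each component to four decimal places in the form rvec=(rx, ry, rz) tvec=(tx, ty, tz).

Intrinsics K: fx=718.1, fy=525.6, cx=331.0, cy=226.4
Marker side s = 0.14 m; corners in marker frame (Z=0):
  M0 = (-0.0700, +0.0700, 0)
  M1 = (+0.0700, +0.0700, 0)
  M2 = (+0.0700, -0.0700, 0)
  M3 = (-0.0700, -0.0700, 0)
Detected image corners:
  c0 = (82.830379, 239.376736) px
  c1 = (266.261636, 200.914872) px
  c2 = (201.232198, 32.959249) px
  c3 = (21.694889, 89.587625) px
Planar DLT: solve 8×8 A·h = b for H (H[2,2]=1):
  H  [+1184.69495 +466.75049 +138.30295]
  H  [-449.01382 +1147.90453 +142.66784]
  H  [-0.78135 +0.11833 +1.00000]
B = K⁻¹H; ‖b₁‖=2.217726, ‖b₂‖=2.217726; λ = 2/(‖b₁‖+‖b₂‖) = 0.450912, sign → tz>0 ⇒ λ=+0.450912
r₁ = λ·B[:,0] = (+0.90630,-0.23345,-0.35232); r₂ = λ·B[:,1] = (+0.26849,+0.96180,+0.05336)
r₃ = r₁×r₂ = (+0.32641,-0.14295,+0.93436); SVD([r₁ r₂ r₃]) → R = UVᵀ:
  R  [+0.90630 +0.26849 +0.32641]
  R  [-0.23345 +0.96180 -0.14295]
  R  [-0.35232 +0.05336 +0.93436]
t = (-0.12100, -0.07183, +0.45091) m
tr R = 2.802457; θ = arccos((tr R − 1)/2) = 0.448200 rad = 25.680°
axis k = ((R−Rᵀ)₃₂, (R−Rᵀ)₁₃, (R−Rᵀ)₂₁) / (2 sinθ) = (+0.226505, +0.783126, -0.579145)
rvec = θ·k = (+0.101520, +0.350997, -0.259573)

rvec=(0.1015, 0.3510, -0.2596) tvec=(-0.1210, -0.0718, 0.4509)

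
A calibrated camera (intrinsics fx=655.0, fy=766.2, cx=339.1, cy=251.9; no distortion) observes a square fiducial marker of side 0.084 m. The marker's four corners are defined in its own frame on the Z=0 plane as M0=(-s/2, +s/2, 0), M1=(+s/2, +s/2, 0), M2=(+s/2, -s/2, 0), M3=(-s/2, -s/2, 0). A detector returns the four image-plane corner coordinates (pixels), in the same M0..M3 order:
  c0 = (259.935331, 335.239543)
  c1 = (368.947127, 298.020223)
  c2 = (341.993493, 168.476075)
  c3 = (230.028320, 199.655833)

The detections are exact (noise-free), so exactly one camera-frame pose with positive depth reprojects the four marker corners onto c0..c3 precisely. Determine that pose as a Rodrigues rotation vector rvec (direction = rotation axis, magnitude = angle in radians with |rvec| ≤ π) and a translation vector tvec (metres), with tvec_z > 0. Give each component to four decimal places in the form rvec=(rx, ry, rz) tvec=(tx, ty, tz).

rvec=(0.0443, -0.2879, -0.2505) tvec=(-0.0269, -0.0009, 0.4703)

Intrinsics K: fx=655.0, fy=766.2, cx=339.1, cy=251.9
Marker side s = 0.084 m; corners in marker frame (Z=0):
  M0 = (-0.0420, +0.0420, 0)
  M1 = (+0.0420, +0.0420, 0)
  M2 = (+0.0420, -0.0420, 0)
  M3 = (-0.0420, -0.0420, 0)
Detected image corners:
  c0 = (259.935331, 335.239543) px
  c1 = (368.947127, 298.020223) px
  c2 = (341.993493, 168.476075) px
  c3 = (230.028320, 199.655833) px
Planar DLT: solve 8×8 A·h = b for H (H[2,2]=1):
  H  [+1491.02706 +388.32177 +301.68483]
  H  [-260.78719 +1619.19949 +250.39373]
  H  [+0.58560 +0.16753 +1.00000]
B = K⁻¹H; ‖b₁‖=2.126133, ‖b₂‖=2.126133; λ = 2/(‖b₁‖+‖b₂‖) = 0.470337, sign → tz>0 ⇒ λ=+0.470337
r₁ = λ·B[:,0] = (+0.92807,-0.25064,+0.27543); r₂ = λ·B[:,1] = (+0.23805,+0.96805,+0.07880)
r₃ = r₁×r₂ = (-0.28638,-0.00756,+0.95809); SVD([r₁ r₂ r₃]) → R = UVᵀ:
  R  [+0.92807 +0.23805 -0.28638]
  R  [-0.25064 +0.96805 -0.00756]
  R  [+0.27543 +0.07880 +0.95809]
t = (-0.02687, -0.00092, +0.47034) m
tr R = 2.854211; θ = arccos((tr R − 1)/2) = 0.384181 rad = 22.012°
axis k = ((R−Rᵀ)₃₂, (R−Rᵀ)₁₃, (R−Rᵀ)₂₁) / (2 sinθ) = (+0.115210, -0.749476, -0.651930)
rvec = θ·k = (+0.044262, -0.287934, -0.250459)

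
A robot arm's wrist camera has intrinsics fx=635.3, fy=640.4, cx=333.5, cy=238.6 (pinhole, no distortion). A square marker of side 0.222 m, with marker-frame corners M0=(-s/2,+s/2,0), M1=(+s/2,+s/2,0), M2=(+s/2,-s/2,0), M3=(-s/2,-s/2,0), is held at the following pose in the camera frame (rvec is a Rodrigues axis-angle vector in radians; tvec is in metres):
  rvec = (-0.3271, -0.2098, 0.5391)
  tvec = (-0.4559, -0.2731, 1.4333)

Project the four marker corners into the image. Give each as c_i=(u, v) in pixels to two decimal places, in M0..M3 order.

c0=(57.16, 126.15) c1=(146.10, 182.03) c2=(200.50, 107.68) c3=(117.30, 53.59)

Intrinsics K: fx=635.3, fy=640.4, cx=333.5, cy=238.6
Marker side s = 0.222 m; corners in marker frame (Z=0):
  M0 = (-0.1110, +0.1110, 0)
  M1 = (+0.1110, +0.1110, 0)
  M2 = (+0.1110, -0.1110, 0)
  M3 = (-0.1110, -0.1110, 0)
rvec = (-0.3271, -0.2098, 0.5391), |rvec| = θ = 0.66456 rad = 38.076°
Rodrigues: sinθ=0.61671, 1−cosθ=0.21281; R = I + sinθ·[k]× + (1−cosθ)·[k]×²:
    [+0.83875 -0.46722 -0.27967]
    [+0.53335 +0.80840 +0.24905]
    [+0.10972 -0.35805 +0.92723]
t = (-0.4559, -0.2731, 1.4333) m
M0: Pc = R·M0+t = (-0.60086, -0.24257, +1.38138); u = 635.3·(-0.60086)/1.38138 + 333.5 = 57.1616, v = 640.4·(-0.24257)/1.38138 + 238.6 = 126.1456
M1: Pc = R·M1+t = (-0.41466, -0.12417, +1.40574); u = 635.3·(-0.41466)/1.40574 + 333.5 = 146.1008, v = 640.4·(-0.12417)/1.40574 + 238.6 = 182.0349
M2: Pc = R·M2+t = (-0.31094, -0.30363, +1.48522); u = 635.3·(-0.31094)/1.48522 + 333.5 = 200.4971, v = 640.4·(-0.30363)/1.48522 + 238.6 = 107.6805
M3: Pc = R·M3+t = (-0.49714, -0.42203, +1.46086); u = 635.3·(-0.49714)/1.46086 + 333.5 = 117.3042, v = 640.4·(-0.42203)/1.46086 + 238.6 = 53.5925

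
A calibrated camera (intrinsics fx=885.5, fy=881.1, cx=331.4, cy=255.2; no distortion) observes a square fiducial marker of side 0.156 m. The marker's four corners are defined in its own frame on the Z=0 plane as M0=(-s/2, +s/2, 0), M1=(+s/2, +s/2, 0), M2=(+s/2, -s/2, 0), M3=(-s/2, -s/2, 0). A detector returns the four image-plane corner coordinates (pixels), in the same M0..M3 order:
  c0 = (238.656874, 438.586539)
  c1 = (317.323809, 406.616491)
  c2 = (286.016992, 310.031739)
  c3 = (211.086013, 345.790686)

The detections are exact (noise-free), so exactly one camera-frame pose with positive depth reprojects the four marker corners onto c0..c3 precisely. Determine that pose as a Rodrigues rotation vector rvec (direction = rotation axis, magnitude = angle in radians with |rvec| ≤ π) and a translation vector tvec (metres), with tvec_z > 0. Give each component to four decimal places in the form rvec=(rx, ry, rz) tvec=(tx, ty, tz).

Intrinsics K: fx=885.5, fy=881.1, cx=331.4, cy=255.2
Marker side s = 0.156 m; corners in marker frame (Z=0):
  M0 = (-0.0780, +0.0780, 0)
  M1 = (+0.0780, +0.0780, 0)
  M2 = (+0.0780, -0.0780, 0)
  M3 = (-0.0780, -0.0780, 0)
Detected image corners:
  c0 = (238.656874, 438.586539) px
  c1 = (317.323809, 406.616491) px
  c2 = (286.016992, 310.031739) px
  c3 = (211.086013, 345.790686) px
Planar DLT: solve 8×8 A·h = b for H (H[2,2]=1):
  H  [+406.91790 +138.97382 +262.08596]
  H  [-338.70984 +536.22064 +374.99039]
  H  [-0.32365 -0.18777 +1.00000]
B = K⁻¹H; ‖b₁‖=0.725541, ‖b₂‖=0.725541; λ = 2/(‖b₁‖+‖b₂‖) = 1.378282, sign → tz>0 ⇒ λ=+1.378282
r₁ = λ·B[:,0] = (+0.80032,-0.40063,-0.44608); r₂ = λ·B[:,1] = (+0.31317,+0.91375,-0.25880)
r₃ = r₁×r₂ = (+0.51129,+0.06742,+0.85676); SVD([r₁ r₂ r₃]) → R = UVᵀ:
  R  [+0.80032 +0.31317 +0.51129]
  R  [-0.40063 +0.91375 +0.06742]
  R  [-0.44608 -0.25880 +0.85676]
t = (-0.10789, +0.18739, +1.37828) m
tr R = 2.570827; θ = arccos((tr R − 1)/2) = 0.667432 rad = 38.241°
axis k = ((R−Rᵀ)₃₂, (R−Rᵀ)₁₃, (R−Rᵀ)₂₁) / (2 sinθ) = (-0.263520, +0.773360, -0.576604)
rvec = θ·k = (-0.175882, +0.516165, -0.384844)

rvec=(-0.1759, 0.5162, -0.3848) tvec=(-0.1079, 0.1874, 1.3783)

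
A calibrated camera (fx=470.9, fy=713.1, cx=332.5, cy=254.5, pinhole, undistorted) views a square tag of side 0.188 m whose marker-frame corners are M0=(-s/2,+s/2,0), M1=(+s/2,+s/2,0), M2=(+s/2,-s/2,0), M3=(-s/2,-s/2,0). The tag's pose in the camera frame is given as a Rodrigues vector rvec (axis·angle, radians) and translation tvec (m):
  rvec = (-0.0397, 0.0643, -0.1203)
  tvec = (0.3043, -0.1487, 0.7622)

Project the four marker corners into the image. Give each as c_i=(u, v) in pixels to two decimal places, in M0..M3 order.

c0=(469.55, 213.37) c1=(588.24, 191.14) c2=(571.69, 16.95) c3=(454.50, 41.56)

Intrinsics K: fx=470.9, fy=713.1, cx=332.5, cy=254.5
Marker side s = 0.188 m; corners in marker frame (Z=0):
  M0 = (-0.0940, +0.0940, 0)
  M1 = (+0.0940, +0.0940, 0)
  M2 = (+0.0940, -0.0940, 0)
  M3 = (-0.0940, -0.0940, 0)
rvec = (-0.0397, 0.0643, -0.1203), |rvec| = θ = 0.14207 rad = 8.140°
Rodrigues: sinθ=0.14159, 1−cosθ=0.01007; R = I + sinθ·[k]× + (1−cosθ)·[k]×²:
    [+0.99071 +0.11862 +0.06647]
    [-0.12117 +0.99199 +0.03571]
    [-0.06170 -0.04343 +0.99715]
t = (0.3043, -0.1487, 0.7622) m
M0: Pc = R·M0+t = (+0.22232, -0.04406, +0.76392); u = 470.9·(+0.22232)/0.76392 + 332.5 = 469.5464, v = 713.1·(-0.04406)/0.76392 + 254.5 = 213.3682
M1: Pc = R·M1+t = (+0.40858, -0.06684, +0.75232); u = 470.9·(+0.40858)/0.75232 + 332.5 = 588.2417, v = 713.1·(-0.06684)/0.75232 + 254.5 = 191.1415
M2: Pc = R·M2+t = (+0.38628, -0.25334, +0.76048); u = 470.9·(+0.38628)/0.76048 + 332.5 = 571.6872, v = 713.1·(-0.25334)/0.76048 + 254.5 = 16.9474
M3: Pc = R·M3+t = (+0.20002, -0.23056, +0.77208); u = 470.9·(+0.20002)/0.77208 + 332.5 = 454.4957, v = 713.1·(-0.23056)/0.77208 + 254.5 = 41.5560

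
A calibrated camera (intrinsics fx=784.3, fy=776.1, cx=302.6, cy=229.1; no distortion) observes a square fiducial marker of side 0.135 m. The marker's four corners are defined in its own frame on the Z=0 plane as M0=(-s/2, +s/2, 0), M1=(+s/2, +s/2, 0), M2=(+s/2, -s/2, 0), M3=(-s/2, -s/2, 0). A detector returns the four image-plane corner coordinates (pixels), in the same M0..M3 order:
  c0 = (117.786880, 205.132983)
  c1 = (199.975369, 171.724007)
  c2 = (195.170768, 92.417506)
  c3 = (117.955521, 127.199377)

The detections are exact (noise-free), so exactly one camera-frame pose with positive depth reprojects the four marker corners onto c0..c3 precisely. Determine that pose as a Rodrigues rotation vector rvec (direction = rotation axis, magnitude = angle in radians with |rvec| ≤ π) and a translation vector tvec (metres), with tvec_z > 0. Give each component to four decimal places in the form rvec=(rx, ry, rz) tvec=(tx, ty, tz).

rvec=(-0.4785, 0.4410, -0.2334) tvec=(-0.2015, -0.1129, 1.0840)

Intrinsics K: fx=784.3, fy=776.1, cx=302.6, cy=229.1
Marker side s = 0.135 m; corners in marker frame (Z=0):
  M0 = (-0.0675, +0.0675, 0)
  M1 = (+0.0675, +0.0675, 0)
  M2 = (+0.0675, -0.0675, 0)
  M3 = (-0.0675, -0.0675, 0)
Detected image corners:
  c0 = (117.786880, 205.132983) px
  c1 = (199.975369, 171.724007) px
  c2 = (195.170768, 92.417506) px
  c3 = (117.955521, 127.199377) px
Planar DLT: solve 8×8 A·h = b for H (H[2,2]=1):
  H  [+538.45270 -54.64116 +156.81063]
  H  [-301.28056 +514.74772 +148.29195]
  H  [-0.32569 -0.45274 +1.00000]
B = K⁻¹H; ‖b₁‖=0.922516, ‖b₂‖=0.922516; λ = 2/(‖b₁‖+‖b₂‖) = 1.083992, sign → tz>0 ⇒ λ=+1.083992
r₁ = λ·B[:,0] = (+0.88042,-0.31659,-0.35305); r₂ = λ·B[:,1] = (+0.11383,+0.86383,-0.49076)
r₃ = r₁×r₂ = (+0.46034,+0.39189,+0.79656); SVD([r₁ r₂ r₃]) → R = UVᵀ:
  R  [+0.88042 +0.11383 +0.46034]
  R  [-0.31659 +0.86383 +0.39189]
  R  [-0.35305 -0.49076 +0.79656]
t = (-0.20150, -0.11287, +1.08399) m
tr R = 2.540804; θ = arccos((tr R − 1)/2) = 0.691325 rad = 39.610°
axis k = ((R−Rᵀ)₃₂, (R−Rᵀ)₁₃, (R−Rᵀ)₂₁) / (2 sinθ) = (-0.692212, +0.637891, -0.337548)
rvec = θ·k = (-0.478543, +0.440990, -0.233355)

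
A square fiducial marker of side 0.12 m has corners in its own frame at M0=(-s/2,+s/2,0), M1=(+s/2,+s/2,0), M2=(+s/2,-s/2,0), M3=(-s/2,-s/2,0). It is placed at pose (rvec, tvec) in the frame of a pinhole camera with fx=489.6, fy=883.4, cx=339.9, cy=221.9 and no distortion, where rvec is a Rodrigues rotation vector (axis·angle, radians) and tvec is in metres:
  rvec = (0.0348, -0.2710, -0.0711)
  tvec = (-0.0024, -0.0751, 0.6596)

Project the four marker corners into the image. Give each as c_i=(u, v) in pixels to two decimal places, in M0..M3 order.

c0=(297.38, 207.14) c1=(382.63, 196.14) c2=(377.25, 38.90) c3=(291.02, 42.16)

Intrinsics K: fx=489.6, fy=883.4, cx=339.9, cy=221.9
Marker side s = 0.12 m; corners in marker frame (Z=0):
  M0 = (-0.0600, +0.0600, 0)
  M1 = (+0.0600, +0.0600, 0)
  M2 = (+0.0600, -0.0600, 0)
  M3 = (-0.0600, -0.0600, 0)
rvec = (0.0348, -0.2710, -0.0711), |rvec| = θ = 0.28232 rad = 16.176°
Rodrigues: sinθ=0.27859, 1−cosθ=0.03959; R = I + sinθ·[k]× + (1−cosθ)·[k]×²:
    [+0.96101 +0.06548 -0.26864]
    [-0.07484 +0.99689 -0.02477]
    [+0.26619 +0.04391 +0.96292]
t = (-0.0024, -0.0751, 0.6596) m
M0: Pc = R·M0+t = (-0.05613, -0.01080, +0.64626); u = 489.6·(-0.05613)/0.64626 + 339.9 = 297.3750, v = 883.4·(-0.01080)/0.64626 + 221.9 = 207.1424
M1: Pc = R·M1+t = (+0.05919, -0.01978, +0.67821); u = 489.6·(+0.05919)/0.67821 + 339.9 = 382.6290, v = 883.4·(-0.01978)/0.67821 + 221.9 = 196.1389
M2: Pc = R·M2+t = (+0.05133, -0.13940, +0.67294); u = 489.6·(+0.05133)/0.67294 + 339.9 = 377.2471, v = 883.4·(-0.13940)/0.67294 + 221.9 = 38.8970
M3: Pc = R·M3+t = (-0.06399, -0.13042, +0.64099); u = 489.6·(-0.06399)/0.64099 + 339.9 = 291.0242, v = 883.4·(-0.13042)/0.64099 + 221.9 = 42.1552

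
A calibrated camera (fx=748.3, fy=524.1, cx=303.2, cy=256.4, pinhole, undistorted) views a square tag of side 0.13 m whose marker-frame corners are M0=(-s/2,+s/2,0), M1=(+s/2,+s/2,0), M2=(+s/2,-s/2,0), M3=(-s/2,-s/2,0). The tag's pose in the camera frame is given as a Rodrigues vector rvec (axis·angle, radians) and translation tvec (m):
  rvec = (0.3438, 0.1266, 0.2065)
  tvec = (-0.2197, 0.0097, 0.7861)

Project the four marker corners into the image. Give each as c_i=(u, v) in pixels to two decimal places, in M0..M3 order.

Intrinsics K: fx=748.3, fy=524.1, cx=303.2, cy=256.4
Marker side s = 0.13 m; corners in marker frame (Z=0):
  M0 = (-0.0650, +0.0650, 0)
  M1 = (+0.0650, +0.0650, 0)
  M2 = (+0.0650, -0.0650, 0)
  M3 = (-0.0650, -0.0650, 0)
rvec = (0.3438, 0.1266, 0.2065), |rvec| = θ = 0.42056 rad = 24.096°
Rodrigues: sinθ=0.40827, 1−cosθ=0.08714; R = I + sinθ·[k]× + (1−cosθ)·[k]×²:
    [+0.97109 -0.17902 +0.15788]
    [+0.22191 +0.92076 -0.32087]
    [-0.08792 +0.34663 +0.93387]
t = (-0.2197, 0.0097, 0.7861) m
M0: Pc = R·M0+t = (-0.29446, +0.05513, +0.81435); u = 748.3·(-0.29446)/0.81435 + 303.2 = 32.6239, v = 524.1·(+0.05513)/0.81435 + 256.4 = 291.8776
M1: Pc = R·M1+t = (-0.16822, +0.08397, +0.80292); u = 748.3·(-0.16822)/0.80292 + 303.2 = 146.4271, v = 524.1·(+0.08397)/0.80292 + 256.4 = 311.2133
M2: Pc = R·M2+t = (-0.14494, -0.03573, +0.75785); u = 748.3·(-0.14494)/0.75785 + 303.2 = 160.0848, v = 524.1·(-0.03573)/0.75785 + 256.4 = 231.6940
M3: Pc = R·M3+t = (-0.27118, -0.06457, +0.76928); u = 748.3·(-0.27118)/0.76928 + 303.2 = 39.4124, v = 524.1·(-0.06457)/0.76928 + 256.4 = 212.4072

c0=(32.62, 291.88) c1=(146.43, 311.21) c2=(160.08, 231.69) c3=(39.41, 212.41)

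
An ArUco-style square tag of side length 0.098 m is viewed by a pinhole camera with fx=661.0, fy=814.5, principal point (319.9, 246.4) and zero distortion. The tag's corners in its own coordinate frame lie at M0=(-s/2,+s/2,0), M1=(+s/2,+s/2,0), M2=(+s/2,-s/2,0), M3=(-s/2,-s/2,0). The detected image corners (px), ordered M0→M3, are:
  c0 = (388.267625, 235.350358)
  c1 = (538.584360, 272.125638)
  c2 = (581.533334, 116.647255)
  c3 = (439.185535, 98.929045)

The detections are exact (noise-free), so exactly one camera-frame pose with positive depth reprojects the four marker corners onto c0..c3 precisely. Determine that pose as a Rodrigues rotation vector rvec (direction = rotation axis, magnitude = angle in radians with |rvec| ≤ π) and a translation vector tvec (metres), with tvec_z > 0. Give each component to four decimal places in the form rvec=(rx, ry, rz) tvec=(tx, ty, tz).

Intrinsics K: fx=661.0, fy=814.5, cx=319.9, cy=246.4
Marker side s = 0.098 m; corners in marker frame (Z=0):
  M0 = (-0.0490, +0.0490, 0)
  M1 = (+0.0490, +0.0490, 0)
  M2 = (+0.0490, -0.0490, 0)
  M3 = (-0.0490, -0.0490, 0)
Detected image corners:
  c0 = (388.267625, 235.350358) px
  c1 = (538.584360, 272.125638) px
  c2 = (581.533334, 116.647255) px
  c3 = (439.185535, 98.929045) px
Planar DLT: solve 8×8 A·h = b for H (H[2,2]=1):
  H  [+926.92031 -932.81154 +483.80322]
  H  [+64.06408 +1316.10488 +176.67274]
  H  [-1.15923 -0.92749 +1.00000]
B = K⁻¹H; ‖b₁‖=2.320080, ‖b₂‖=2.320080; λ = 2/(‖b₁‖+‖b₂‖) = 0.431020, sign → tz>0 ⇒ λ=+0.431020
r₁ = λ·B[:,0] = (+0.84623,+0.18505,-0.49965); r₂ = λ·B[:,1] = (-0.41479,+0.81740,-0.39977)
r₃ = r₁×r₂ = (+0.33443,+0.54554,+0.76846); SVD([r₁ r₂ r₃]) → R = UVᵀ:
  R  [+0.84623 -0.41479 +0.33443]
  R  [+0.18505 +0.81740 +0.54554]
  R  [-0.49965 -0.39977 +0.76846]
t = (+0.10688, -0.03690, +0.43102) m
tr R = 2.432091; θ = arccos((tr R − 1)/2) = 0.772675 rad = 44.271°
axis k = ((R−Rᵀ)₃₂, (R−Rᵀ)₁₃, (R−Rᵀ)₂₁) / (2 sinθ) = (-0.677105, +0.597434, +0.429653)
rvec = θ·k = (-0.523182, +0.461622, +0.331982)

rvec=(-0.5232, 0.4616, 0.3320) tvec=(0.1069, -0.0369, 0.4310)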